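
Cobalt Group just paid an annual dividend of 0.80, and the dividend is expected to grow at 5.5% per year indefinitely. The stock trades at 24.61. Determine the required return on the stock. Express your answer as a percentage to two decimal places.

D₁ = 0.80 × 1.055 = 0.8440
P = D₁/(r − g) ⇒ r = D₁/P + g = 0.8440/24.61 + 0.055 = 0.034295 + 0.055 = 0.089295

8.93%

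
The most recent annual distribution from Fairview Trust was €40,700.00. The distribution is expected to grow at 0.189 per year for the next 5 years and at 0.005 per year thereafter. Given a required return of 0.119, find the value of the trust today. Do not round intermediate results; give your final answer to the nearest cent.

€731004.54

D_1 = 48392.30000
D_2 = 57538.44470
D_3 = 68413.21075
D_4 = 81343.30758
D_5 = 96717.19271
Terminal value at year 5: TV = D_5×(1+g_2)/(r−g_2) = 97200.77868/0.114 = 852638.40944
P_0 = D_1/(1+r)^1 + D_2/(1+r)^2 + D_3/(1+r)^3 + D_4/(1+r)^4 + D_5/(1+r)^5 + TV/(1+r)^5
    = 43246.02324 + 45951.31513 + 48825.83886 + 51880.18088 + 55125.58987 + 485975.59493 = 731004.54290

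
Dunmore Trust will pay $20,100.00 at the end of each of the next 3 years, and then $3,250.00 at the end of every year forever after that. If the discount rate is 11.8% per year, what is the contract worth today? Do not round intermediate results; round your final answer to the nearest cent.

$68152.73

PV of 3-year annuity: $20,100.00 × [1 − (1+0.118)^−3] / 0.118 = 48443.21182
Perpetuity value at year 3: $3,250.00 / 0.118 = 27542.37288
PV of perpetuity: 27542.37288 / (1+0.118)^3 = 19709.51525
Total PV = 48443.21182 + 19709.51525 = 68152.72707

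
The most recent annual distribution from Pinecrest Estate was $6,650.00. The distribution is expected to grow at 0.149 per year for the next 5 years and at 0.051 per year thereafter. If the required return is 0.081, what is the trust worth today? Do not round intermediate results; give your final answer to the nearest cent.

$356140.30

D_1 = 7640.85000
D_2 = 8779.33665
D_3 = 10087.45781
D_4 = 11590.48902
D_5 = 13317.47189
Terminal value at year 5: TV = D_5×(1+g_2)/(r−g_2) = 13996.66296/0.03 = 466555.43186
P_0 = D_1/(1+r)^1 + D_2/(1+r)^2 + D_3/(1+r)^3 + D_4/(1+r)^4 + D_5/(1+r)^5 + TV/(1+r)^5
    = 7068.31637 + 7512.94682 + 7985.54662 + 8487.87518 + 9021.80257 + 316063.81675 = 356140.30431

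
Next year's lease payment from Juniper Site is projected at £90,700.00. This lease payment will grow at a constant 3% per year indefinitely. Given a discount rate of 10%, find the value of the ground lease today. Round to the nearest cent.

Growing perpetuity: P = D₁ / (r − g) = £90,700.0000 / (0.1 − 0.03) = £1,295,714.29

£1295714.29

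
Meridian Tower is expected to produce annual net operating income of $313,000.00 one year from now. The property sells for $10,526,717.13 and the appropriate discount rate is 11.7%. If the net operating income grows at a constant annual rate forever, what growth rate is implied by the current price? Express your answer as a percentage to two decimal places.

8.73%

P = D₁/(r−g) ⇒ g = r − D₁/P = 0.117 − $313,000.00/$10,526,717.13 = 0.087266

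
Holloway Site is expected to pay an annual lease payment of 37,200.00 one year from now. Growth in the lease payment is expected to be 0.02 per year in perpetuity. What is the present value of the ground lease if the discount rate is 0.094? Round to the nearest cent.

Growing perpetuity: P = D₁ / (r − g) = 37,200.0000 / (0.094 − 0.02) = 502,702.70

502702.70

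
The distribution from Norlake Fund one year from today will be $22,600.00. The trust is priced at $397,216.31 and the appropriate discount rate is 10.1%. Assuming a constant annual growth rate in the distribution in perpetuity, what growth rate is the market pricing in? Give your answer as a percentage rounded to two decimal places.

4.41%

P = D₁/(r−g) ⇒ g = r − D₁/P = 0.101 − $22,600.00/$397,216.31 = 0.044104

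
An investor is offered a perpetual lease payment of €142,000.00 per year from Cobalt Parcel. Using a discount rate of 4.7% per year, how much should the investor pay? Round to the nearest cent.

Level perpetuity: PV = C / r = €142,000.00 / 0.047 = €3,021,276.60

€3021276.60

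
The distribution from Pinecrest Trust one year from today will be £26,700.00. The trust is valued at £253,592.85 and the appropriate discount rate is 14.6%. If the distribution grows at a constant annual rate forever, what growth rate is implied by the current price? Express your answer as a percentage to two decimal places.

P = D₁/(r−g) ⇒ g = r − D₁/P = 0.146 − £26,700.00/£253,592.85 = 0.040713

4.07%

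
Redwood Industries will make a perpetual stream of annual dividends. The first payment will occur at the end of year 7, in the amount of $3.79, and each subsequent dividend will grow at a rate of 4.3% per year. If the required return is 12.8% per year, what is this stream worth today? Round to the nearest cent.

$21.65

Value at end of year 6: C₁ / (r − g) = $3.79 / (0.128 − 0.043) = $44.5882
Discount to today: PV = $44.5882 / (1 + 0.128)^6 = $44.5882 / 2.059940 = $21.65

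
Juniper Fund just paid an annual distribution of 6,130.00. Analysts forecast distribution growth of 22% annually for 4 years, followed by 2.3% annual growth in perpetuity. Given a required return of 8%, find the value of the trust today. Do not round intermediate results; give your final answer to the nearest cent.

212710.22

D_1 = 7478.60000
D_2 = 9123.89200
D_3 = 11131.14824
D_4 = 13580.00085
Terminal value at year 4: TV = D_4×(1+g_2)/(r−g_2) = 13892.34087/0.057 = 243725.27846
P_0 = D_1/(1+r)^1 + D_2/(1+r)^2 + D_3/(1+r)^3 + D_4/(1+r)^4 + TV/(1+r)^4
    = 6924.62963 + 7822.26680 + 8836.26435 + 9981.70603 + 179145.35555 = 212710.22237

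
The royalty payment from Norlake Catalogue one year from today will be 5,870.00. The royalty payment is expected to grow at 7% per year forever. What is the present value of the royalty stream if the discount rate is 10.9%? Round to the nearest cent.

150512.82

Growing perpetuity: P = D₁ / (r − g) = 5,870.0000 / (0.109 − 0.07) = 150,512.82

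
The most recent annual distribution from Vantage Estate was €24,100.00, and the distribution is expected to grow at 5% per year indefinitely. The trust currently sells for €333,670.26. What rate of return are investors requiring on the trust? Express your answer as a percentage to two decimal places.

12.58%

D₁ = €24,100.00 × 1.05 = €25,305.0000
P = D₁/(r − g) ⇒ r = D₁/P + g = €25,305.0000/€333,670.26 + 0.05 = 0.075838 + 0.05 = 0.125838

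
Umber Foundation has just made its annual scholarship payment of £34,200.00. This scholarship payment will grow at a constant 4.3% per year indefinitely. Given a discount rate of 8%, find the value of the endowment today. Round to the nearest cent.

£964070.27

D₁ = D₀ × (1 + g) = £34,200.00 × 1.043 = £35,670.6000
Growing perpetuity: P = D₁ / (r − g) = £35,670.6000 / (0.08 − 0.043) = £964,070.27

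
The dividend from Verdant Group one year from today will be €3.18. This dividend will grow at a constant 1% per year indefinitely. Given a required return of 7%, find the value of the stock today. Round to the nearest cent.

€53.00

Growing perpetuity: P = D₁ / (r − g) = €3.1800 / (0.07 − 0.01) = €53.00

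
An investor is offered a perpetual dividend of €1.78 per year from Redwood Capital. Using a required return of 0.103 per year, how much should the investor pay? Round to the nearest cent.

€17.28

Level perpetuity: PV = C / r = €1.78 / 0.103 = €17.28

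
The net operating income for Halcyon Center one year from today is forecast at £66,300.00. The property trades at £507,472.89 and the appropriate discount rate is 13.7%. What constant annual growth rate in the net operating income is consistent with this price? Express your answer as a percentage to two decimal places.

P = D₁/(r−g) ⇒ g = r − D₁/P = 0.137 − £66,300.00/£507,472.89 = 0.006353

0.64%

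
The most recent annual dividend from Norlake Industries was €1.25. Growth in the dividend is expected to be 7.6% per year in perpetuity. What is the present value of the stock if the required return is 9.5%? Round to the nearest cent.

€70.79

D₁ = D₀ × (1 + g) = €1.25 × 1.076 = €1.3450
Growing perpetuity: P = D₁ / (r − g) = €1.3450 / (0.095 − 0.076) = €70.79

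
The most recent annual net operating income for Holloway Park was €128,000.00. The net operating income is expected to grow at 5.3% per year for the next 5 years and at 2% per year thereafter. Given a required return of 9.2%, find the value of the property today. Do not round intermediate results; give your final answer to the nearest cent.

D_1 = 134784.00000
D_2 = 141927.55200
D_3 = 149449.71226
D_4 = 157370.54701
D_5 = 165711.18600
Terminal value at year 5: TV = D_5×(1+g_2)/(r−g_2) = 169025.40972/0.072 = 2347575.13496
P_0 = D_1/(1+r)^1 + D_2/(1+r)^2 + D_3/(1+r)^3 + D_4/(1+r)^4 + D_5/(1+r)^5 + TV/(1+r)^5
    = 123428.57143 + 119020.40816 + 114769.67930 + 110670.76218 + 106718.23496 + 1511841.66196 = 2086449.31799

€2086449.32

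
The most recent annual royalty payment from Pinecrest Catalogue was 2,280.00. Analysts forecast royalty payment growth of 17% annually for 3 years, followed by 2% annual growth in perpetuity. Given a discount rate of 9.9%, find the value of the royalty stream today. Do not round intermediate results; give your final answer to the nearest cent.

43282.42

D_1 = 2667.60000
D_2 = 3121.09200
D_3 = 3651.67764
Terminal value at year 3: TV = D_3×(1+g_2)/(r−g_2) = 3724.71119/0.079 = 47148.24295
P_0 = D_1/(1+r)^1 + D_2/(1+r)^2 + D_3/(1+r)^3 + TV/(1+r)^3
    = 2427.29754 + 2584.11112 + 2751.05552 + 35519.95733 = 43282.42152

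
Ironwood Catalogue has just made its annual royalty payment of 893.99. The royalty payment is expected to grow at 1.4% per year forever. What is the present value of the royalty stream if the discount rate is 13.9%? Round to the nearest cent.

D₁ = D₀ × (1 + g) = 893.99 × 1.014 = 906.5059
Growing perpetuity: P = D₁ / (r − g) = 906.5059 / (0.139 − 0.014) = 7,252.05

7252.05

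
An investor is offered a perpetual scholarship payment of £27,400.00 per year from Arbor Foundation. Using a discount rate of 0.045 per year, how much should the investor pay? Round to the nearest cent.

£608888.89

Level perpetuity: PV = C / r = £27,400.00 / 0.045 = £608,888.89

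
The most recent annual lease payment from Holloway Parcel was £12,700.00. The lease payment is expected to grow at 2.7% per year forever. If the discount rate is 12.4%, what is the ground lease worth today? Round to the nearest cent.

£134462.89

D₁ = D₀ × (1 + g) = £12,700.00 × 1.027 = £13,042.9000
Growing perpetuity: P = D₁ / (r − g) = £13,042.9000 / (0.124 − 0.027) = £134,462.89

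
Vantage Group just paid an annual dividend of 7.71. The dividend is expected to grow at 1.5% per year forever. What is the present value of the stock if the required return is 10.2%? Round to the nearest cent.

D₁ = D₀ × (1 + g) = 7.71 × 1.015 = 7.8257
Growing perpetuity: P = D₁ / (r − g) = 7.8257 / (0.102 − 0.015) = 89.95

89.95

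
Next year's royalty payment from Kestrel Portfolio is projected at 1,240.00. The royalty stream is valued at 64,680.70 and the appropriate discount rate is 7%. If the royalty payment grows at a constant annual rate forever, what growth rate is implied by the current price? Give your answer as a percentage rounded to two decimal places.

5.08%

P = D₁/(r−g) ⇒ g = r − D₁/P = 0.07 − 1,240.00/64,680.70 = 0.050829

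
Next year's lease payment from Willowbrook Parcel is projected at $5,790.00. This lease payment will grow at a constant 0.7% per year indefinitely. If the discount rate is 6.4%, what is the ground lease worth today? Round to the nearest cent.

$101578.95

Growing perpetuity: P = D₁ / (r − g) = $5,790.0000 / (0.064 − 0.007) = $101,578.95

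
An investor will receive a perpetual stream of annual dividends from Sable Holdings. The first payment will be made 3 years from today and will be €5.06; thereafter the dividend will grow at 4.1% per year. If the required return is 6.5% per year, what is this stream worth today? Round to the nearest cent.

Value at end of year 2: C₁ / (r − g) = €5.06 / (0.065 − 0.041) = €210.8333
Discount to today: PV = €210.8333 / (1 + 0.065)^2 = €210.8333 / 1.134225 = €185.88

€185.88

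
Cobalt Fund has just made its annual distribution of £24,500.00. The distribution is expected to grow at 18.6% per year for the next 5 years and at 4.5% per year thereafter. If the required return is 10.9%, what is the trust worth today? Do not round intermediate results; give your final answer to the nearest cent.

£710092.53

D_1 = 29057.00000
D_2 = 34461.60200
D_3 = 40871.45997
D_4 = 48473.55153
D_5 = 57489.63211
Terminal value at year 5: TV = D_5×(1+g_2)/(r−g_2) = 60076.66556/0.064 = 938697.89931
P_0 = D_1/(1+r)^1 + D_2/(1+r)^2 + D_3/(1+r)^3 + D_4/(1+r)^4 + D_5/(1+r)^5 + TV/(1+r)^5
    = 26201.08206 + 28020.27351 + 29965.77491 + 32046.35622 + 34271.39628 + 559587.64240 = 710092.52537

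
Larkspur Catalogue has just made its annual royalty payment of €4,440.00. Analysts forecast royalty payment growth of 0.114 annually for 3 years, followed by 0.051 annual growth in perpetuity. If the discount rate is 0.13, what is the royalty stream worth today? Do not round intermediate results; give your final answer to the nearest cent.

€69541.45

D_1 = 4946.16000
D_2 = 5510.02224
D_3 = 6138.16478
Terminal value at year 3: TV = D_3×(1+g_2)/(r−g_2) = 6451.21118/0.079 = 81660.90100
P_0 = D_1/(1+r)^1 + D_2/(1+r)^2 + D_3/(1+r)^3 + TV/(1+r)^3
    = 4377.13274 + 4315.15564 + 4254.05609 + 56595.10069 = 69541.44517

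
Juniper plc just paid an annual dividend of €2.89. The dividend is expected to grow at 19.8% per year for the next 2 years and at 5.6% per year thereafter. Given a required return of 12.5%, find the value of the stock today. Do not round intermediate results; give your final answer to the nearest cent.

€56.51

D_1 = 3.46222
D_2 = 4.14774
Terminal value at year 2: TV = D_2×(1+g_2)/(r−g_2) = 4.38001/0.069 = 63.47845
P_0 = D_1/(1+r)^1 + D_2/(1+r)^2 + TV/(1+r)^2
    = 3.07753 + 3.27723 + 50.15581 = 56.51057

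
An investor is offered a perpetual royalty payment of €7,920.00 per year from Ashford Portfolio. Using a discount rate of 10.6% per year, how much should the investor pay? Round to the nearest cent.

€74716.98

Level perpetuity: PV = C / r = €7,920.00 / 0.106 = €74,716.98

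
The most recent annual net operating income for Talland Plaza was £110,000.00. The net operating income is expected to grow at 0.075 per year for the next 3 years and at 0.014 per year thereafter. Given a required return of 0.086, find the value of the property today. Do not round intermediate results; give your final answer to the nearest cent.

D_1 = 118250.00000
D_2 = 127118.75000
D_3 = 136652.65625
Terminal value at year 3: TV = D_3×(1+g_2)/(r−g_2) = 138565.79344/0.072 = 1924524.90885
P_0 = D_1/(1+r)^1 + D_2/(1+r)^2 + D_3/(1+r)^3 + TV/(1+r)^3
    = 108885.81952 + 107782.92448 + 106691.20057 + 1502567.74132 = 1825927.68589

£1825927.69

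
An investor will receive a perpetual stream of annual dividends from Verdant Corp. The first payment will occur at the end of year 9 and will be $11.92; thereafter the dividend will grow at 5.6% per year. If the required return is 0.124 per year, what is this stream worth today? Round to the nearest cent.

Value at end of year 8: C₁ / (r − g) = $11.92 / (0.124 − 0.056) = $175.2941
Discount to today: PV = $175.2941 / (1 + 0.124)^8 = $175.2941 / 2.547596 = $68.81

$68.81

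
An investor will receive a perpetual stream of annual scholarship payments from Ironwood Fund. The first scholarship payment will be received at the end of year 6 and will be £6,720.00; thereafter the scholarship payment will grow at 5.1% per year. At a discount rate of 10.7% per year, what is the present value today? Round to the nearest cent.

£72184.37

Value at end of year 5: C₁ / (r − g) = £6,720.00 / (0.107 − 0.051) = £120,000.0000
Discount to today: PV = £120,000.0000 / (1 + 0.107)^5 = £120,000.0000 / 1.662410 = £72,184.37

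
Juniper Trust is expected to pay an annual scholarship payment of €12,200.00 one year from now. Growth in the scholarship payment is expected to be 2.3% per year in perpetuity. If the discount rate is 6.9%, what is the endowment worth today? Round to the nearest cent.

Growing perpetuity: P = D₁ / (r − g) = €12,200.0000 / (0.069 − 0.023) = €265,217.39

€265217.39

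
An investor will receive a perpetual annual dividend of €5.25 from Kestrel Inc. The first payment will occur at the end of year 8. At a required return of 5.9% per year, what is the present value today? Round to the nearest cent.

€59.57

Value at end of year 7: C / r = €5.25 / 0.059 = €88.9831
Discount to today: PV = €88.9831 / (1 + 0.059)^7 = €88.9831 / 1.493729 = €59.57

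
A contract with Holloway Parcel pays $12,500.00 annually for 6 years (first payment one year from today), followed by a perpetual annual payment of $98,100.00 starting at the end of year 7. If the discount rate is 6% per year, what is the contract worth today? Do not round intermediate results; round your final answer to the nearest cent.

$1214077.04

PV of 6-year annuity: $12,500.00 × [1 − (1+0.06)^−6] / 0.06 = 61466.55408
Perpetuity value at year 6: $98,100.00 / 0.06 = 1635000.00000
PV of perpetuity: 1635000.00000 / (1+0.06)^6 = 1152610.48362
Total PV = 61466.55408 + 1152610.48362 = 1214077.03769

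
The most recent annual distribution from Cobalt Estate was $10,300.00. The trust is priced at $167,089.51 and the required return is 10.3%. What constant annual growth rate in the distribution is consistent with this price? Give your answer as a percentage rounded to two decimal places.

3.90%

P = D₀(1+g)/(r−g) ⇒ P(r−g) = D₀(1+g) ⇒ g(P+D₀) = P·r − D₀
g = (P·r − D₀)/(P + D₀) = ($167,089.51×0.103 − $10,300.00) / ($167,089.51 + $10,300.00) = 0.038955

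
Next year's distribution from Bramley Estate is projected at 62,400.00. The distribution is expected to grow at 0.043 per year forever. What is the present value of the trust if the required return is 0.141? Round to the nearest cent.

636734.69

Growing perpetuity: P = D₁ / (r − g) = 62,400.0000 / (0.141 − 0.043) = 636,734.69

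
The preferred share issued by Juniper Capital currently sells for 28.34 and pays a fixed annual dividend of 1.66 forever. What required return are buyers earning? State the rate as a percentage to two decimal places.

5.86%

P = C/r ⇒ r = C/P = 1.66/28.34 = 0.058574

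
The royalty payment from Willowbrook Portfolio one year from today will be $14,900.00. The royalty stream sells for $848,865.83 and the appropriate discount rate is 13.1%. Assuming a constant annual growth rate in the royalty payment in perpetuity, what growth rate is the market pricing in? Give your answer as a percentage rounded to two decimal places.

11.34%

P = D₁/(r−g) ⇒ g = r − D₁/P = 0.131 − $14,900.00/$848,865.83 = 0.113447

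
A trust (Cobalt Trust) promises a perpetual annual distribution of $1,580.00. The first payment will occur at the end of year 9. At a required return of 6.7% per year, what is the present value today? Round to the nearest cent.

Value at end of year 8: C / r = $1,580.00 / 0.067 = $23,582.0896
Discount to today: PV = $23,582.0896 / (1 + 0.067)^8 = $23,582.0896 / 1.680023 = $14,036.76

$14036.76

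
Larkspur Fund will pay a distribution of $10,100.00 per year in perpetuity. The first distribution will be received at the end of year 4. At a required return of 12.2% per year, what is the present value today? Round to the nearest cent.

Value at end of year 3: C / r = $10,100.00 / 0.122 = $82,786.8852
Discount to today: PV = $82,786.8852 / (1 + 0.122)^3 = $82,786.8852 / 1.412468 = $58,611.52

$58611.52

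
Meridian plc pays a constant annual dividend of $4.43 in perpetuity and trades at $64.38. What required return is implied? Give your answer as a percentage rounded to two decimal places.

6.88%

P = C/r ⇒ r = C/P = $4.43/$64.38 = 0.068810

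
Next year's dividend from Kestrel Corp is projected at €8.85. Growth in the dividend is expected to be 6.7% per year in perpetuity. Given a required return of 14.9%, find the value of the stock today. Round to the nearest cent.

Growing perpetuity: P = D₁ / (r − g) = €8.8500 / (0.149 − 0.067) = €107.93

€107.93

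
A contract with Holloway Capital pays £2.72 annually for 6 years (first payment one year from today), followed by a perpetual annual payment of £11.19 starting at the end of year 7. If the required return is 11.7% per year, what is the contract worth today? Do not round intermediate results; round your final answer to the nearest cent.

£60.52

PV of 6-year annuity: £2.72 × [1 − (1+0.117)^−6] / 0.117 = 11.27869
Perpetuity value at year 6: £11.19 / 0.117 = 95.64103
PV of perpetuity: 95.64103 / (1+0.117)^6 = 49.24081
Total PV = 11.27869 + 49.24081 = 60.51950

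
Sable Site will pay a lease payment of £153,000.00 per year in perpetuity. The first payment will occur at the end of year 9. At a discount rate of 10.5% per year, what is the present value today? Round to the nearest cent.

£655547.11

Value at end of year 8: C / r = £153,000.00 / 0.105 = £1,457,142.8571
Discount to today: PV = £1,457,142.8571 / (1 + 0.105)^8 = £1,457,142.8571 / 2.222789 = £655,547.11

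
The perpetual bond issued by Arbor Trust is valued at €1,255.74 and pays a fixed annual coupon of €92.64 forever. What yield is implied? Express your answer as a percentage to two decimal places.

7.38%

P = C/r ⇒ r = C/P = €92.64/€1,255.74 = 0.073773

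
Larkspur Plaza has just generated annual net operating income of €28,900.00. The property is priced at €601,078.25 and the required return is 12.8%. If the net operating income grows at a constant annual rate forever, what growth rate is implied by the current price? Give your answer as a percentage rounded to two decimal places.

P = D₀(1+g)/(r−g) ⇒ P(r−g) = D₀(1+g) ⇒ g(P+D₀) = P·r − D₀
g = (P·r − D₀)/(P + D₀) = (€601,078.25×0.128 − €28,900.00) / (€601,078.25 + €28,900.00) = 0.076253

7.63%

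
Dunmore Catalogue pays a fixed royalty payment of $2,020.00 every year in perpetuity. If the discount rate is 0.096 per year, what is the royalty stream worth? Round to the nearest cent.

Level perpetuity: PV = C / r = $2,020.00 / 0.096 = $21,041.67

$21041.67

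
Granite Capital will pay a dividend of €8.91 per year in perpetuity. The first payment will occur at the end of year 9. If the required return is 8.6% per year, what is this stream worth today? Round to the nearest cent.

€53.55

Value at end of year 8: C / r = €8.91 / 0.086 = €103.6047
Discount to today: PV = €103.6047 / (1 + 0.086)^8 = €103.6047 / 1.934811 = €53.55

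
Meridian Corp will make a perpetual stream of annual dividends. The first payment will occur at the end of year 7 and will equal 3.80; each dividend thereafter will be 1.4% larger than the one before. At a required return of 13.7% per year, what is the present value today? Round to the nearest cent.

14.30

Value at end of year 6: C₁ / (r − g) = 3.80 / (0.137 − 0.014) = 30.8943
Discount to today: PV = 30.8943 / (1 + 0.137)^6 = 30.8943 / 2.160542 = 14.30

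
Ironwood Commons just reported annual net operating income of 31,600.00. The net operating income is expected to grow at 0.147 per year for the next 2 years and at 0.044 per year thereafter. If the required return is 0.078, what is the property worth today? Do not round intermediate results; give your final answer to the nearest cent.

D_1 = 36245.20000
D_2 = 41573.24440
Terminal value at year 2: TV = D_2×(1+g_2)/(r−g_2) = 43402.46715/0.034 = 1276543.15158
P_0 = D_1/(1+r)^1 + D_2/(1+r)^2 + TV/(1+r)^2
    = 33622.63451 + 35774.73264 + 1098494.73151 = 1167892.09866

1167892.10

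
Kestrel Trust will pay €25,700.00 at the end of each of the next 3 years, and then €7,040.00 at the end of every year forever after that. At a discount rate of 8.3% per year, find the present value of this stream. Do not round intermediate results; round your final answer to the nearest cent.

PV of 3-year annuity: €25,700.00 × [1 − (1+0.083)^−3] / 0.083 = 65874.50183
Perpetuity value at year 3: €7,040.00 / 0.083 = 84819.27711
PV of perpetuity: 84819.27711 / (1+0.083)^3 = 66774.27739
Total PV = 65874.50183 + 66774.27739 = 132648.77922

€132648.78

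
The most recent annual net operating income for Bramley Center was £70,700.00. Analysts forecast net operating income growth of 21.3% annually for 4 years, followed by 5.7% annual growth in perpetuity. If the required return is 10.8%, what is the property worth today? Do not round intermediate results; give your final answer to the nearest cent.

D_1 = 85759.10000
D_2 = 104025.78830
D_3 = 126183.28121
D_4 = 153060.32011
Terminal value at year 4: TV = D_4×(1+g_2)/(r−g_2) = 161784.75835/0.051 = 3172250.16375
P_0 = D_1/(1+r)^1 + D_2/(1+r)^2 + D_3/(1+r)^3 + D_4/(1+r)^4 + TV/(1+r)^4
    = 77399.90975 + 84734.73874 + 92764.65532 + 101555.52969 + 2104788.13500 = 2461242.96850

£2461242.97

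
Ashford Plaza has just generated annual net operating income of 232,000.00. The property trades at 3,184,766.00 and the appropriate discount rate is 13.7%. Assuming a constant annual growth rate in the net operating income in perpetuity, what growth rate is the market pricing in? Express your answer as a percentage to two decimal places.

5.98%

P = D₀(1+g)/(r−g) ⇒ P(r−g) = D₀(1+g) ⇒ g(P+D₀) = P·r − D₀
g = (P·r − D₀)/(P + D₀) = (3,184,766.00×0.137 − 232,000.00) / (3,184,766.00 + 232,000.00) = 0.059797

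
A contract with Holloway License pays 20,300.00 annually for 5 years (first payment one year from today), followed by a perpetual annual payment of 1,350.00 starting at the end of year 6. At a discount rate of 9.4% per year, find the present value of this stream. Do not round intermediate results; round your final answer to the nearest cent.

87311.90

PV of 5-year annuity: 20,300.00 × [1 − (1+0.094)^−5] / 0.094 = 78147.17975
Perpetuity value at year 5: 1,350.00 / 0.094 = 14361.70213
PV of perpetuity: 14361.70213 / (1+0.094)^5 = 9164.72219
Total PV = 78147.17975 + 9164.72219 = 87311.90194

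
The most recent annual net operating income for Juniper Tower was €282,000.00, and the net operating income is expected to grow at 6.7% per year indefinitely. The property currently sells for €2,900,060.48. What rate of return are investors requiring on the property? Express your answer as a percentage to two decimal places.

D₁ = €282,000.00 × 1.067 = €300,894.0000
P = D₁/(r − g) ⇒ r = D₁/P + g = €300,894.0000/€2,900,060.48 + 0.067 = 0.103754 + 0.067 = 0.170754

17.08%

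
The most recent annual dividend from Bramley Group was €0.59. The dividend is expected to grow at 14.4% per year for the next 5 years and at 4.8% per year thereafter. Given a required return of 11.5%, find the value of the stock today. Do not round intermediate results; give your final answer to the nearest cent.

D_1 = 0.67496
D_2 = 0.77215
D_3 = 0.88334
D_4 = 1.01055
D_5 = 1.15606
Terminal value at year 5: TV = D_5×(1+g_2)/(r−g_2) = 1.21156/0.067 = 18.08292
P_0 = D_1/(1+r)^1 + D_2/(1+r)^2 + D_3/(1+r)^3 + D_4/(1+r)^4 + D_5/(1+r)^5 + TV/(1+r)^5
    = 0.60535 + 0.62109 + 0.63724 + 0.65382 + 0.67082 + 10.49287 = 13.68119

€13.68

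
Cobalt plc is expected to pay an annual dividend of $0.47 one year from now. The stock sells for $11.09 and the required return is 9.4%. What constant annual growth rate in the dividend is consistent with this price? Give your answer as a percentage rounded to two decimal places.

P = D₁/(r−g) ⇒ g = r − D₁/P = 0.094 − $0.47/$11.09 = 0.051619

5.16%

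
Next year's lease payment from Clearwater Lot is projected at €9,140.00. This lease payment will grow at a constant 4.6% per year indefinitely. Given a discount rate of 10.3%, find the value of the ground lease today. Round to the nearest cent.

Growing perpetuity: P = D₁ / (r − g) = €9,140.0000 / (0.103 − 0.046) = €160,350.88

€160350.88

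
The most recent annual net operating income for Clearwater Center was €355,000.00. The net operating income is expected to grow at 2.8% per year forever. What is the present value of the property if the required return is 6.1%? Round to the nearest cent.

€11058787.88

D₁ = D₀ × (1 + g) = €355,000.00 × 1.028 = €364,940.0000
Growing perpetuity: P = D₁ / (r − g) = €364,940.0000 / (0.061 − 0.028) = €11,058,787.88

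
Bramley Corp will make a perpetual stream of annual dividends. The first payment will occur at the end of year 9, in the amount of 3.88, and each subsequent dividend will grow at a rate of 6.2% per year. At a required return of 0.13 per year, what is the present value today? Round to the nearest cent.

21.46

Value at end of year 8: C₁ / (r − g) = 3.88 / (0.13 − 0.062) = 57.0588
Discount to today: PV = 57.0588 / (1 + 0.13)^8 = 57.0588 / 2.658444 = 21.46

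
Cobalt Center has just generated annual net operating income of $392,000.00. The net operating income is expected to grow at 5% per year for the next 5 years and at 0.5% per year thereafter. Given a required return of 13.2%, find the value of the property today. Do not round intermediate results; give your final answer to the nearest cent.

D_1 = 411600.00000
D_2 = 432180.00000
D_3 = 453789.00000
D_4 = 476478.45000
D_5 = 500302.37250
Terminal value at year 5: TV = D_5×(1+g_2)/(r−g_2) = 502803.88436/0.127 = 3959085.70364
P_0 = D_1/(1+r)^1 + D_2/(1+r)^2 + D_3/(1+r)^3 + D_4/(1+r)^4 + D_5/(1+r)^5 + TV/(1+r)^5
    = 363604.24028 + 337265.41722 + 312834.53011 + 290173.37157 + 269153.74571 + 2129917.43655 = 3702948.74144

$3702948.74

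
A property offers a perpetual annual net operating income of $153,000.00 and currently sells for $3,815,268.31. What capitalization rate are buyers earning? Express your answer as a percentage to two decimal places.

4.01%

P = C/r ⇒ r = C/P = $153,000.00/$3,815,268.31 = 0.040102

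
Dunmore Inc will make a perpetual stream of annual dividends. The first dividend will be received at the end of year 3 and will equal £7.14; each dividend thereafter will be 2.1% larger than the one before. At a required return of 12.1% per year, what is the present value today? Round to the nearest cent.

£56.82

Value at end of year 2: C₁ / (r − g) = £7.14 / (0.121 − 0.021) = £71.4000
Discount to today: PV = £71.4000 / (1 + 0.121)^2 = £71.4000 / 1.256641 = £56.82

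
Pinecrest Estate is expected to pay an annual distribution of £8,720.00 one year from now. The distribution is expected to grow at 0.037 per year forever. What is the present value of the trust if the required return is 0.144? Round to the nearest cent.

Growing perpetuity: P = D₁ / (r − g) = £8,720.0000 / (0.144 − 0.037) = £81,495.33

£81495.33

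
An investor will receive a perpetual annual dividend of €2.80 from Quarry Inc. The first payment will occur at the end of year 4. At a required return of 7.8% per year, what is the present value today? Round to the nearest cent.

Value at end of year 3: C / r = €2.80 / 0.078 = €35.8974
Discount to today: PV = €35.8974 / (1 + 0.078)^3 = €35.8974 / 1.252727 = €28.66

€28.66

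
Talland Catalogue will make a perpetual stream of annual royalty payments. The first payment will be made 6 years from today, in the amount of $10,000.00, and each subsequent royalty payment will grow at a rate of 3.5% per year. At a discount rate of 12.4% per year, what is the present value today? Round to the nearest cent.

$62629.43

Value at end of year 5: C₁ / (r − g) = $10,000.00 / (0.124 − 0.035) = $112,359.5506
Discount to today: PV = $112,359.5506 / (1 + 0.124)^5 = $112,359.5506 / 1.794038 = $62,629.43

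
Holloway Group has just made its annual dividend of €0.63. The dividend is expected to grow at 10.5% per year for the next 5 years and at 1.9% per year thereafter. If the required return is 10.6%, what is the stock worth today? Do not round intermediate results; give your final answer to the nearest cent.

D_1 = 0.69615
D_2 = 0.76925
D_3 = 0.85002
D_4 = 0.93927
D_5 = 1.03789
Terminal value at year 5: TV = D_5×(1+g_2)/(r−g_2) = 1.05761/0.087 = 12.15645
P_0 = D_1/(1+r)^1 + D_2/(1+r)^2 + D_3/(1+r)^3 + D_4/(1+r)^4 + D_5/(1+r)^5 + TV/(1+r)^5
    = 0.62943 + 0.62886 + 0.62829 + 0.62772 + 0.62716 + 7.34567 = 10.48713

€10.49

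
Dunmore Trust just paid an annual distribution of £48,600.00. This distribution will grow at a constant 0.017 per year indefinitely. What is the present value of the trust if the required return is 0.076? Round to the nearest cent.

£837732.20

D₁ = D₀ × (1 + g) = £48,600.00 × 1.017 = £49,426.2000
Growing perpetuity: P = D₁ / (r − g) = £49,426.2000 / (0.076 − 0.017) = £837,732.20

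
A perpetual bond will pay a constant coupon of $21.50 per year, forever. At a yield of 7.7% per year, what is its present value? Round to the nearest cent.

$279.22

Level perpetuity: PV = C / r = $21.50 / 0.077 = $279.22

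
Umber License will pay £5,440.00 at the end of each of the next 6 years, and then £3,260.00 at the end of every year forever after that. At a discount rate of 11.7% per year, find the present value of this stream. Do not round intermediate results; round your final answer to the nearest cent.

PV of 6-year annuity: £5,440.00 × [1 − (1+0.117)^−6] / 0.117 = 22557.38825
Perpetuity value at year 6: £3,260.00 / 0.117 = 27863.24786
PV of perpetuity: 27863.24786 / (1+0.117)^6 = 14345.40123
Total PV = 22557.38825 + 14345.40123 = 36902.78948

£36902.79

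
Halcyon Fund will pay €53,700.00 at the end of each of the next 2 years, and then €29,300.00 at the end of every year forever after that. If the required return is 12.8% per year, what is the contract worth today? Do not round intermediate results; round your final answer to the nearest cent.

€269714.06

PV of 2-year annuity: €53,700.00 × [1 − (1+0.128)^−2] / 0.128 = 89810.62321
Perpetuity value at year 2: €29,300.00 / 0.128 = 228906.25000
PV of perpetuity: 228906.25000 / (1+0.128)^2 = 179903.43324
Total PV = 89810.62321 + 179903.43324 = 269714.05645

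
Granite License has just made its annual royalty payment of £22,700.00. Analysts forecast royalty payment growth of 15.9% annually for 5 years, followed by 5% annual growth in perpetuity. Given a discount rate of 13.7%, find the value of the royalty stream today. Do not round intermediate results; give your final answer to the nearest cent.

£421777.13

D_1 = 26309.30000
D_2 = 30492.47870
D_3 = 35340.78281
D_4 = 40959.96728
D_5 = 47472.60208
Terminal value at year 5: TV = D_5×(1+g_2)/(r−g_2) = 49846.23218/0.087 = 572945.19750
P_0 = D_1/(1+r)^1 + D_2/(1+r)^2 + D_3/(1+r)^3 + D_4/(1+r)^4 + D_5/(1+r)^5 + TV/(1+r)^5
    = 23139.22603 + 23586.95072 + 24043.33851 + 24508.55702 + 24982.77712 + 301516.27564 = 421777.12506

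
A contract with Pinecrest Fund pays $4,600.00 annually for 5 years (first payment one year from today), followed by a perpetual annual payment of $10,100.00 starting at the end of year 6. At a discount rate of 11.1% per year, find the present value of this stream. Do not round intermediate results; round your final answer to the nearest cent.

PV of 5-year annuity: $4,600.00 × [1 − (1+0.111)^−5] / 0.111 = 16958.44563
Perpetuity value at year 5: $10,100.00 / 0.111 = 90990.99099
PV of perpetuity: 90990.99099 / (1+0.111)^5 = 53756.14297
Total PV = 16958.44563 + 53756.14297 = 70714.58860

$70714.59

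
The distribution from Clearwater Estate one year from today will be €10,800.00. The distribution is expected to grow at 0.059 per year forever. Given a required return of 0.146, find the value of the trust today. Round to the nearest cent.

€124137.93

Growing perpetuity: P = D₁ / (r − g) = €10,800.0000 / (0.146 − 0.059) = €124,137.93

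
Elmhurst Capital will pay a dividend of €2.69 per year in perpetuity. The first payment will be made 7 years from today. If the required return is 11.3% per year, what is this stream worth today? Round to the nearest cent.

€12.52

Value at end of year 6: C / r = €2.69 / 0.113 = €23.8053
Discount to today: PV = €23.8053 / (1 + 0.113)^6 = €23.8053 / 1.900951 = €12.52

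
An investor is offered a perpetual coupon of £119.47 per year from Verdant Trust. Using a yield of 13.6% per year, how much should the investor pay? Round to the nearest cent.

Level perpetuity: PV = C / r = £119.47 / 0.136 = £878.46

£878.46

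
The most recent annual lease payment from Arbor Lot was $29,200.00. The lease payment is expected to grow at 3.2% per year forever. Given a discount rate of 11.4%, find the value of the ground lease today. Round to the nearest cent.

D₁ = D₀ × (1 + g) = $29,200.00 × 1.032 = $30,134.4000
Growing perpetuity: P = D₁ / (r − g) = $30,134.4000 / (0.114 − 0.032) = $367,492.68

$367492.68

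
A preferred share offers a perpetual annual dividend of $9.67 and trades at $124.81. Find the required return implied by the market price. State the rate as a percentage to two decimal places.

P = C/r ⇒ r = C/P = $9.67/$124.81 = 0.077478

7.75%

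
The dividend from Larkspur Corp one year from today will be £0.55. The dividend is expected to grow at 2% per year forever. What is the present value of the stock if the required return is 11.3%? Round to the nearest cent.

£5.91

Growing perpetuity: P = D₁ / (r − g) = £0.5500 / (0.113 − 0.02) = £5.91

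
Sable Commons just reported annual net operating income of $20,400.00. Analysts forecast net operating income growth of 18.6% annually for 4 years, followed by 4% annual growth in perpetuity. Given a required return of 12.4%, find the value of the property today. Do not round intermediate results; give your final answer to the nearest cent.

D_1 = 24194.40000
D_2 = 28694.55840
D_3 = 34031.74626
D_4 = 40361.65107
Terminal value at year 4: TV = D_4×(1+g_2)/(r−g_2) = 41976.11711/0.084 = 499715.67988
P_0 = D_1/(1+r)^1 + D_2/(1+r)^2 + D_3/(1+r)^3 + D_4/(1+r)^4 + TV/(1+r)^4
    = 21525.26690 + 22712.60369 + 23965.43414 + 25287.37090 + 313081.73498 = 406572.41062

$406572.41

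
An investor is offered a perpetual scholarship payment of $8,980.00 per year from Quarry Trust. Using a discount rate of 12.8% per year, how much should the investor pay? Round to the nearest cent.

$70156.25

Level perpetuity: PV = C / r = $8,980.00 / 0.128 = $70,156.25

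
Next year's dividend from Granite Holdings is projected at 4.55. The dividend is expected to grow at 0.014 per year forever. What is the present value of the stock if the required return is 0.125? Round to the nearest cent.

Growing perpetuity: P = D₁ / (r − g) = 4.5500 / (0.125 − 0.014) = 40.99

40.99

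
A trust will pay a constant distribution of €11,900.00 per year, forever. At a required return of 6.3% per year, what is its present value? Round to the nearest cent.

€188888.89

Level perpetuity: PV = C / r = €11,900.00 / 0.063 = €188,888.89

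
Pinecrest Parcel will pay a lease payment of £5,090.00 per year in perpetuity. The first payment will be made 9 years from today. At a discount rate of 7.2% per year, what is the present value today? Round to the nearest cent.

£40534.70

Value at end of year 8: C / r = £5,090.00 / 0.072 = £70,694.4444
Discount to today: PV = £70,694.4444 / (1 + 0.072)^8 = £70,694.4444 / 1.744047 = £40,534.70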